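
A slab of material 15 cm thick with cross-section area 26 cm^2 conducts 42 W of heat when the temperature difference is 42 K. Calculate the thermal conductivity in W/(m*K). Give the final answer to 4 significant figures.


k = Q*L / (A*dT)
L = 0.15 m, A = 2.6e-03 m^2
k = 42 * 0.15 / (2.6e-03 * 42)
k = 57.69 W/(m*K)


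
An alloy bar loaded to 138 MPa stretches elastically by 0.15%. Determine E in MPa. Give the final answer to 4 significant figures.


E = sigma / epsilon
epsilon = 0.15% = 1.5e-03
E = 138 / 1.5e-03
E = 92000 MPa


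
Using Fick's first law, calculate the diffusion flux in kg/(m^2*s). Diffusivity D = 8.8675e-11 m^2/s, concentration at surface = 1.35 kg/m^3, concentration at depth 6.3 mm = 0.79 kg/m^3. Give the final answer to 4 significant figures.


J = -D * (dC/dx) = D * (C1 - C2) / dx
J = 8.8675e-11 * (1.35 - 0.79) / 6.3e-03
J = 7.882e-09 kg/(m^2*s)


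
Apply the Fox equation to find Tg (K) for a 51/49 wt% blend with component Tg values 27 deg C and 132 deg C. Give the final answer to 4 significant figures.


1/Tg = w1/Tg1 + w2/Tg2 (in Kelvin)
Tg1 = 300.15 K, Tg2 = 405.15 K
1/Tg = 0.51/300.15 + 0.49/405.15
Tg = 343.8 K


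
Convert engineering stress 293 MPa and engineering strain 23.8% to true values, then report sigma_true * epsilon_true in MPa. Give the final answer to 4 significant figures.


sigma_true = sigma_eng * (1 + epsilon_eng)
sigma_true = 293 * (1 + 0.238) = 362.734 MPa
epsilon_true = ln(1 + epsilon_eng)
epsilon_true = ln(1 + 0.238) = 0.213497
sigma_true * epsilon_true = 362.734 * 0.213497 = 77.44 MPa


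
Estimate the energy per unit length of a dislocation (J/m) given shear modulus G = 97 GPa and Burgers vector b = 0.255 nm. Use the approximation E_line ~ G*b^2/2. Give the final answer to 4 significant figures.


E = G*b^2/2
b = 0.255 nm = 2.55e-10 m
G = 97 GPa = 9.7e+10 Pa
E = 0.5 * 9.7e+10 * (2.55e-10)^2
E = 3.154e-09 J/m


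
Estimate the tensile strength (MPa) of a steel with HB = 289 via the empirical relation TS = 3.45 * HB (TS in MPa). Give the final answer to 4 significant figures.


TS (MPa) = 3.45 * HB
TS = 3.45 * 289
TS = 997.1 MPa


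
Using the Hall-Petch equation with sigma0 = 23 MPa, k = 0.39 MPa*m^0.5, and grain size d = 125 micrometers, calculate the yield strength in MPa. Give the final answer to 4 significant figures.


sigma_y = sigma0 + k / sqrt(d)
d = 125 um = 1.25e-04 m
sigma_y = 23 + 0.39 / sqrt(1.25e-04)
sigma_y = 57.88 MPa


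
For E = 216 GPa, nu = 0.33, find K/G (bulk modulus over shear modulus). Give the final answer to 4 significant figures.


G = E / (2*(1+nu))
G = 216 / (2*(1+0.33)) = 81.203 GPa
K = E / (3*(1-2*nu))
K = 216 / (3*(1-2*0.33)) = 211.765 GPa
K/G = 211.765 / 81.203 = 2.608


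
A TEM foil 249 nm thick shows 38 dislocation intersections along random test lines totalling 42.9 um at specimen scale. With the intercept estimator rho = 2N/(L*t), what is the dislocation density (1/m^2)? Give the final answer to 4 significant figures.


rho = 2N / (L * t)
L = 42.9 um = 4.29e-05 m, t = 249 nm = 2.49e-07 m
rho = 2 * 38 / (4.29e-05 * 2.49e-07)
rho = 7.115e+12 1/m^2


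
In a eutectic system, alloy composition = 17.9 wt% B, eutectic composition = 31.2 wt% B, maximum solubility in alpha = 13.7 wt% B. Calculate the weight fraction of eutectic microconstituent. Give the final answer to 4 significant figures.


f_primary = (C_e - C0) / (C_e - C_alpha_max)
f_primary = (31.2 - 17.9) / (31.2 - 13.7)
f_primary = 0.76
f_eutectic = 1 - 0.76 = 0.24


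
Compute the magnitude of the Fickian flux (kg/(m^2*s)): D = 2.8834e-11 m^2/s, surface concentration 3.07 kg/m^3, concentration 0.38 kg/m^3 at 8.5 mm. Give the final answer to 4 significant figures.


J = -D * (dC/dx) = D * (C1 - C2) / dx
J = 2.8834e-11 * (3.07 - 0.38) / 8.5e-03
J = 9.125e-09 kg/(m^2*s)


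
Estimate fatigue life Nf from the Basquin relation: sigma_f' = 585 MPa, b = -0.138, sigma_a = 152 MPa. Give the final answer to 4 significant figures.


sigma_a = sigma_f' * (2*Nf)^b
2*Nf = (sigma_a / sigma_f')^(1/b)
2*Nf = (152 / 585)^(1/-0.138)
2*Nf = 17433.9
Nf = 8717 cycles


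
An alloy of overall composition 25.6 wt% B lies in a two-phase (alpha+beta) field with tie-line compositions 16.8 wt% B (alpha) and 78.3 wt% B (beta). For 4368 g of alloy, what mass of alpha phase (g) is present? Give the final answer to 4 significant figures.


f_alpha = (C_beta - C0) / (C_beta - C_alpha)
f_alpha = (78.3 - 25.6) / (78.3 - 16.8) = 0.856911
m_alpha = f_alpha * m_total = 0.856911 * 4368 = 3743 g


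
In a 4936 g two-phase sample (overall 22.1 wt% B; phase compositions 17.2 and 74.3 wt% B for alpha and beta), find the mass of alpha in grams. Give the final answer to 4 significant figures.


f_alpha = (C_beta - C0) / (C_beta - C_alpha)
f_alpha = (74.3 - 22.1) / (74.3 - 17.2) = 0.914186
m_alpha = f_alpha * m_total = 0.914186 * 4936 = 4512 g


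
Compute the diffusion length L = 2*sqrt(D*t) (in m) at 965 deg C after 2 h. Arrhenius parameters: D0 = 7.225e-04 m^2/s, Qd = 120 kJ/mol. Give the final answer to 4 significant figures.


Step 1: D = D0 * exp(-Qd/(R*T))
T = 1238.15 K
D = 7.225e-04 * exp(-120e3 / (8.314 * 1238.15)) = 6.2537e-09 m^2/s
Step 2: L = 2*sqrt(D*t)
t = 2 h = 7200 s
L = 2*sqrt(6.2537e-09 * 7200) = 0.01342 m


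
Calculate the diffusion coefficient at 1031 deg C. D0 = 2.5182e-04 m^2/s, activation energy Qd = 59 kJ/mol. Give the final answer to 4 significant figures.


D = D0 * exp(-Qd / (R*T))
T = 1304.15 K
D = 2.5182e-04 * exp(-59e3 / (8.314 * 1304.15))
D = 1.091e-06 m^2/s


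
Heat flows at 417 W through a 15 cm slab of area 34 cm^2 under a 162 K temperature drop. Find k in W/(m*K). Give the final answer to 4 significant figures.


k = Q*L / (A*dT)
L = 0.15 m, A = 3.4e-03 m^2
k = 417 * 0.15 / (3.4e-03 * 162)
k = 113.6 W/(m*K)


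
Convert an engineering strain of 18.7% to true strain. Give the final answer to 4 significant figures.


epsilon_true = ln(1 + epsilon_eng)
epsilon_true = ln(1 + 0.187)
epsilon_true = 0.1714


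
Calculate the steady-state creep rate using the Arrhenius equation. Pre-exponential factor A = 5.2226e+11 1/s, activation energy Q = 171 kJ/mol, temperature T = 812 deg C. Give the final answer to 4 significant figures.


rate = A * exp(-Q / (R*T))
T = 812 + 273.15 = 1085.15 K
rate = 5.2226e+11 * exp(-171e3 / (8.314 * 1085.15))
rate = 3064 1/s


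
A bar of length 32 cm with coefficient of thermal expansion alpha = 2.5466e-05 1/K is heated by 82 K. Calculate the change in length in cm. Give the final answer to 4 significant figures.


dL = L0 * alpha * dT
dL = 32 * 2.5466e-05 * 82
dL = 0.06682 cm


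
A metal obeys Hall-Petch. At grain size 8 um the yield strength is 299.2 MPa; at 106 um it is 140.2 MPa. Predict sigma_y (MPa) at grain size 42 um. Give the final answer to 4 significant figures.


sigma_y = sigma0 + k / sqrt(d)
1/sqrt(d1) = 1/sqrt(8e-06) = 353.553;  1/sqrt(d2) = 97.1286
k = (sigma1 - sigma2) / (1/sqrt(d1) - 1/sqrt(d2)) = (299.2 - 140.2) / (353.553 - 97.1286) = 0.620065 MPa*m^0.5
sigma0 = sigma1 - k/sqrt(d1) = 299.2 - 0.620065*353.553 = 79.974 MPa
sigma_y(d3) = 79.974 + 0.620065 / sqrt(4.2e-05) = 175.7 MPa


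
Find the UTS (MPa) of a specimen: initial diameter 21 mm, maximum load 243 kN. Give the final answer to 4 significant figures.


A0 = pi*(d/2)^2 = pi*(21/2)^2 = 346.361 mm^2
UTS = F_max / A0 = 243*1000 / 346.361
UTS = 701.6 MPa


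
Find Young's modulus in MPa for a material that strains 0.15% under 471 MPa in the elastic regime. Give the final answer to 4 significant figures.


E = sigma / epsilon
epsilon = 0.15% = 1.5e-03
E = 471 / 1.5e-03
E = 314000 MPa


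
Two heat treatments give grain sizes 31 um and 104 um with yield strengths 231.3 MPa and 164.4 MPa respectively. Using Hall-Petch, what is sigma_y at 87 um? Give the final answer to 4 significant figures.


sigma_y = sigma0 + k / sqrt(d)
1/sqrt(d1) = 1/sqrt(3.1e-05) = 179.605;  1/sqrt(d2) = 98.0581
k = (sigma1 - sigma2) / (1/sqrt(d1) - 1/sqrt(d2)) = (231.3 - 164.4) / (179.605 - 98.0581) = 0.820383 MPa*m^0.5
sigma0 = sigma1 - k/sqrt(d1) = 231.3 - 0.820383*179.605 = 83.9548 MPa
sigma_y(d3) = 83.9548 + 0.820383 / sqrt(8.7e-05) = 171.9 MPa


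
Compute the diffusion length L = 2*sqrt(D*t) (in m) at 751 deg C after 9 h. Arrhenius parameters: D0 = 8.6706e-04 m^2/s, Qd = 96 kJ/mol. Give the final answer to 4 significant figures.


Step 1: D = D0 * exp(-Qd/(R*T))
T = 1024.15 K
D = 8.6706e-04 * exp(-96e3 / (8.314 * 1024.15)) = 1.10051e-08 m^2/s
Step 2: L = 2*sqrt(D*t)
t = 9 h = 32400 s
L = 2*sqrt(1.10051e-08 * 32400) = 0.03777 m


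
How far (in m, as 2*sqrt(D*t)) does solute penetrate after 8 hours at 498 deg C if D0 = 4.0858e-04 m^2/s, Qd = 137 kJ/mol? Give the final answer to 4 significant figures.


Step 1: D = D0 * exp(-Qd/(R*T))
T = 771.15 K
D = 4.0858e-04 * exp(-137e3 / (8.314 * 771.15)) = 2.14341e-13 m^2/s
Step 2: L = 2*sqrt(D*t)
t = 8 h = 28800 s
L = 2*sqrt(2.14341e-13 * 28800) = 1.571e-04 m


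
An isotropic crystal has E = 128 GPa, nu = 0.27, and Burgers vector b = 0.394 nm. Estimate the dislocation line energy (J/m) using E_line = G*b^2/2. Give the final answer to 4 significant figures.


Step 1: G = E / (2*(1+nu))
G = 128 / (2*(1+0.27)) = 50.3937 GPa = 5.03937e+10 Pa
Step 2: E_line = G*b^2/2
b = 0.394 nm = 3.94e-10 m
E_line = 0.5 * 5.03937e+10 * (3.94e-10)^2 = 3.911e-09 J/m


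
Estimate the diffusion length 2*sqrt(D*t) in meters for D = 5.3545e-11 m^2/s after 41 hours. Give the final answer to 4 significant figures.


t = 41 hr = 147600 s
Diffusion length = 2*sqrt(D*t)
= 2*sqrt(5.3545e-11 * 147600)
= 5.623e-03 m


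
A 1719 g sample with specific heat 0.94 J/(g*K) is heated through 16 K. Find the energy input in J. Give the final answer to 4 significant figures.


Q = m * cp * dT
Q = 1719 * 0.94 * 16
Q = 25850 J


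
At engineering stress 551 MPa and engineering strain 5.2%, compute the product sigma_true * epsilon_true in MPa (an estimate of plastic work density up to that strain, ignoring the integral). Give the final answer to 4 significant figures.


sigma_true = sigma_eng * (1 + epsilon_eng)
sigma_true = 551 * (1 + 0.052) = 579.652 MPa
epsilon_true = ln(1 + epsilon_eng)
epsilon_true = ln(1 + 0.052) = 0.0506931
sigma_true * epsilon_true = 579.652 * 0.0506931 = 29.38 MPa


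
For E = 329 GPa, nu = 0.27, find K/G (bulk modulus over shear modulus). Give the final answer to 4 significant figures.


G = E / (2*(1+nu))
G = 329 / (2*(1+0.27)) = 129.528 GPa
K = E / (3*(1-2*nu))
K = 329 / (3*(1-2*0.27)) = 238.406 GPa
K/G = 238.406 / 129.528 = 1.841


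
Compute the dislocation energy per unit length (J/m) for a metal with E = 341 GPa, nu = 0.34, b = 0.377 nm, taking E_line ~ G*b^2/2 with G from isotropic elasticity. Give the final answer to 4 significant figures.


Step 1: G = E / (2*(1+nu))
G = 341 / (2*(1+0.34)) = 127.239 GPa = 1.27239e+11 Pa
Step 2: E_line = G*b^2/2
b = 0.377 nm = 3.77e-10 m
E_line = 0.5 * 1.27239e+11 * (3.77e-10)^2 = 9.042e-09 J/m


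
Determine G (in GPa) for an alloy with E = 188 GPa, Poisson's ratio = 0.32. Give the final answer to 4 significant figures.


G = E / (2*(1+nu))
G = 188 / (2*(1+0.32))
G = 71.21 GPa


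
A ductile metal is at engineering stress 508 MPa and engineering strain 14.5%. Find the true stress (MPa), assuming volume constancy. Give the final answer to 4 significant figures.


sigma_true = sigma_eng * (1 + epsilon_eng)
sigma_true = 508 * (1 + 0.145)
sigma_true = 581.7 MPa


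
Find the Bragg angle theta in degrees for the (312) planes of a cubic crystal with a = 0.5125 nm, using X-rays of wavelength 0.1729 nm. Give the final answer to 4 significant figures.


d = a / sqrt(h^2+k^2+l^2)
d = 0.5125 / sqrt(14) = 0.136971 nm
lambda = 2*d*sin(theta)  =>  sin(theta) = lambda / (2*d)
sin(theta) = 0.1729 / (2 * 0.136971) = 0.631154
theta = 39.14 deg


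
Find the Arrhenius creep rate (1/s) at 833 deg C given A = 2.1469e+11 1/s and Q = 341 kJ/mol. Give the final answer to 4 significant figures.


rate = A * exp(-Q / (R*T))
T = 833 + 273.15 = 1106.15 K
rate = 2.1469e+11 * exp(-341e3 / (8.314 * 1106.15))
rate = 1.692e-05 1/s


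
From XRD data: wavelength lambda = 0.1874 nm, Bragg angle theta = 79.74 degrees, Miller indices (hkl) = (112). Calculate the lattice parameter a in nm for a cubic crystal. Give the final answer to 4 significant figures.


d = lambda / (2*sin(theta))
d = 0.1874 / (2*sin(79.74 deg))
d = 0.0952226 nm
a = d * sqrt(h^2+k^2+l^2) = 0.0952226 * sqrt(6)
a = 0.2332 nm


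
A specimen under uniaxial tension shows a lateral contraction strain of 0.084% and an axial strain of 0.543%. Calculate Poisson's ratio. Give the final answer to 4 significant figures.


nu = -epsilon_lat / epsilon_axial
Lateral strain is contraction (negative), so using magnitudes:
nu = 0.084 / 0.543
nu = 0.1547


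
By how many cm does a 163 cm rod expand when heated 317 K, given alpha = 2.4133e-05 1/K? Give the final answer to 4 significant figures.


dL = L0 * alpha * dT
dL = 163 * 2.4133e-05 * 317
dL = 1.247 cm


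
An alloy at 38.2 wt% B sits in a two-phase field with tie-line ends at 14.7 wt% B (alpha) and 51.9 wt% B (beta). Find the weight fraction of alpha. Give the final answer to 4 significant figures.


f_alpha = (C_beta - C0) / (C_beta - C_alpha)
f_alpha = (51.9 - 38.2) / (51.9 - 14.7)
f_alpha = 0.3683


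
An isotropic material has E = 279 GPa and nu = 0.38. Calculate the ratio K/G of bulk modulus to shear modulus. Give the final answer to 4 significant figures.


G = E / (2*(1+nu))
G = 279 / (2*(1+0.38)) = 101.087 GPa
K = E / (3*(1-2*nu))
K = 279 / (3*(1-2*0.38)) = 387.5 GPa
K/G = 387.5 / 101.087 = 3.833


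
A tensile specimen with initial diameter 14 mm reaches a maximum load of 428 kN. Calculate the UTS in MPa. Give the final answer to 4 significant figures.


A0 = pi*(d/2)^2 = pi*(14/2)^2 = 153.938 mm^2
UTS = F_max / A0 = 428*1000 / 153.938
UTS = 2780 MPa


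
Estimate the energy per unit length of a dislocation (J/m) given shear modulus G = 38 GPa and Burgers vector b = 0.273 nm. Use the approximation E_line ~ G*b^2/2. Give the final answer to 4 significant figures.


E = G*b^2/2
b = 0.273 nm = 2.73e-10 m
G = 38 GPa = 3.8e+10 Pa
E = 0.5 * 3.8e+10 * (2.73e-10)^2
E = 1.416e-09 J/m


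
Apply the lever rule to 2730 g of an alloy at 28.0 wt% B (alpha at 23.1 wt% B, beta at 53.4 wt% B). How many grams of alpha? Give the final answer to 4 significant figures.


f_alpha = (C_beta - C0) / (C_beta - C_alpha)
f_alpha = (53.4 - 28.0) / (53.4 - 23.1) = 0.838284
m_alpha = f_alpha * m_total = 0.838284 * 2730 = 2289 g


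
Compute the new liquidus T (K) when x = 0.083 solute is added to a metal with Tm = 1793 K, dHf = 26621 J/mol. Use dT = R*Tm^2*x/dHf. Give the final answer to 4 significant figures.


dT = R*Tm^2*x / dHf
dT = 8.314 * 1793^2 * 0.083 / 26621
dT = 83.3344 K
T_new = 1793 - 83.3344 = 1710 K


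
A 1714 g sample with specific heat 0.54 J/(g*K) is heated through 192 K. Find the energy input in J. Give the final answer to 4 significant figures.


Q = m * cp * dT
Q = 1714 * 0.54 * 192
Q = 177700 J


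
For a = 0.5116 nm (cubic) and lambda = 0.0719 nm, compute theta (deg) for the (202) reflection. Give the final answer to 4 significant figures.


d = a / sqrt(h^2+k^2+l^2)
d = 0.5116 / sqrt(8) = 0.180878 nm
lambda = 2*d*sin(theta)  =>  sin(theta) = lambda / (2*d)
sin(theta) = 0.0719 / (2 * 0.180878) = 0.198753
theta = 11.46 deg


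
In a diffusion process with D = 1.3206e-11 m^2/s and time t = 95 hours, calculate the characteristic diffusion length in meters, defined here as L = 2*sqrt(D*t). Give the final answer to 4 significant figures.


t = 95 hr = 342000 s
Diffusion length = 2*sqrt(D*t)
= 2*sqrt(1.3206e-11 * 342000)
= 4.25e-03 m


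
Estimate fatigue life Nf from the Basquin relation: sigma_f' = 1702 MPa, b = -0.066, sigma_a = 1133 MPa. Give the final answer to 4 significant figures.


sigma_a = sigma_f' * (2*Nf)^b
2*Nf = (sigma_a / sigma_f')^(1/b)
2*Nf = (1133 / 1702)^(1/-0.066)
2*Nf = 476.126
Nf = 238.1 cycles


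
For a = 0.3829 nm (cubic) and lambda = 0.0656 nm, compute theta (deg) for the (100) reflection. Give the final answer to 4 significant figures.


d = a / sqrt(h^2+k^2+l^2)
d = 0.3829 / sqrt(1) = 0.3829 nm
lambda = 2*d*sin(theta)  =>  sin(theta) = lambda / (2*d)
sin(theta) = 0.0656 / (2 * 0.3829) = 0.0856621
theta = 4.914 deg


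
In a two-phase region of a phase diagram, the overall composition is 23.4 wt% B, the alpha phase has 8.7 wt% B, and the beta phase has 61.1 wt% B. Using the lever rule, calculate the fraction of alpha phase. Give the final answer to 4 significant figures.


f_alpha = (C_beta - C0) / (C_beta - C_alpha)
f_alpha = (61.1 - 23.4) / (61.1 - 8.7)
f_alpha = 0.7195


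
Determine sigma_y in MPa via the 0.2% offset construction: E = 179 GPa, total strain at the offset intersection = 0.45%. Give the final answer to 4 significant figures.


Offset strain = 0.002
Elastic strain at yield = total_strain - offset = 4.5e-03 - 0.002 = 2.5e-03
sigma_y = E * elastic_strain = 179000 * 2.5e-03
sigma_y = 447.5 MPa


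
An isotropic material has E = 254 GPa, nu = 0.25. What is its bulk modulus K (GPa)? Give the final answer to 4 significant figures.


K = E / (3*(1-2*nu))
K = 254 / (3*(1-2*0.25))
K = 169.3 GPa


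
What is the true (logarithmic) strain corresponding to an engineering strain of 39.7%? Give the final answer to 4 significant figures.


epsilon_true = ln(1 + epsilon_eng)
epsilon_true = ln(1 + 0.397)
epsilon_true = 0.3343


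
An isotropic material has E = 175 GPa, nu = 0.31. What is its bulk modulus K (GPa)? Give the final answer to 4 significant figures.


K = E / (3*(1-2*nu))
K = 175 / (3*(1-2*0.31))
K = 153.5 GPa


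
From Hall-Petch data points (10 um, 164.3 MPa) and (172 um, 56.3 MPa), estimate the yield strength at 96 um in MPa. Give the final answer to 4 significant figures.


sigma_y = sigma0 + k / sqrt(d)
1/sqrt(d1) = 1/sqrt(1e-05) = 316.228;  1/sqrt(d2) = 76.2493
k = (sigma1 - sigma2) / (1/sqrt(d1) - 1/sqrt(d2)) = (164.3 - 56.3) / (316.228 - 76.2493) = 0.45004 MPa*m^0.5
sigma0 = sigma1 - k/sqrt(d1) = 164.3 - 0.45004*316.228 = 21.9847 MPa
sigma_y(d3) = 21.9847 + 0.45004 / sqrt(9.6e-05) = 67.92 MPa


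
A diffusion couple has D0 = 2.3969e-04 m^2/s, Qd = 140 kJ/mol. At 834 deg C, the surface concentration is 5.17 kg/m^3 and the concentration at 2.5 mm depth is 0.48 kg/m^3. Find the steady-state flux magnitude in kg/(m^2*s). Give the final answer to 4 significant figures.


Step 1: D = D0 * exp(-Qd/(R*T))
T = 834 + 273.15 = 1107.15 K
D = 2.3969e-04 * exp(-140e3 / (8.314 * 1107.15)) = 5.94702e-11 m^2/s
Step 2: J = D * (C1 - C2) / dx
J = 5.94702e-11 * (5.17 - 0.48) / 2.5e-03
J = 1.116e-07 kg/(m^2*s)


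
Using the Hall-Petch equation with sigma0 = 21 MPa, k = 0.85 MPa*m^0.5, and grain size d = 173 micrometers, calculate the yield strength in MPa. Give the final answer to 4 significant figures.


sigma_y = sigma0 + k / sqrt(d)
d = 173 um = 1.73e-04 m
sigma_y = 21 + 0.85 / sqrt(1.73e-04)
sigma_y = 85.62 MPa


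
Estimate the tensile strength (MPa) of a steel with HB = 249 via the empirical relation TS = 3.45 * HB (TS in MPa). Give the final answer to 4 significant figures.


TS (MPa) = 3.45 * HB
TS = 3.45 * 249
TS = 859.1 MPa


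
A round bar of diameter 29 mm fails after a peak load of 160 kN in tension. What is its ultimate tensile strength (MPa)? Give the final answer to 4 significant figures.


A0 = pi*(d/2)^2 = pi*(29/2)^2 = 660.52 mm^2
UTS = F_max / A0 = 160*1000 / 660.52
UTS = 242.2 MPa


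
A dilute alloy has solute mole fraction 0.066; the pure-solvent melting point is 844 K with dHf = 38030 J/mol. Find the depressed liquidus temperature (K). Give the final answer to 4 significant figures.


dT = R*Tm^2*x / dHf
dT = 8.314 * 844^2 * 0.066 / 38030
dT = 10.2781 K
T_new = 844 - 10.2781 = 833.7 K


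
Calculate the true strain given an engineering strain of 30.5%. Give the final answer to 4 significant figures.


epsilon_true = ln(1 + epsilon_eng)
epsilon_true = ln(1 + 0.305)
epsilon_true = 0.2662


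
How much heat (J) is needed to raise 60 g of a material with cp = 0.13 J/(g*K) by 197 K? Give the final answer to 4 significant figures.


Q = m * cp * dT
Q = 60 * 0.13 * 197
Q = 1537 J


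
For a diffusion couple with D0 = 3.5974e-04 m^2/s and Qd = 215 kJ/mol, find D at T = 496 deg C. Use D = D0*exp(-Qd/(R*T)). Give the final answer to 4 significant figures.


D = D0 * exp(-Qd / (R*T))
T = 769.15 K
D = 3.5974e-04 * exp(-215e3 / (8.314 * 769.15))
D = 9.002e-19 m^2/s


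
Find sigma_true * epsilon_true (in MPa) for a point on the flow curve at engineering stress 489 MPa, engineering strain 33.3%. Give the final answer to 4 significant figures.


sigma_true = sigma_eng * (1 + epsilon_eng)
sigma_true = 489 * (1 + 0.333) = 651.837 MPa
epsilon_true = ln(1 + epsilon_eng)
epsilon_true = ln(1 + 0.333) = 0.287432
sigma_true * epsilon_true = 651.837 * 0.287432 = 187.4 MPa


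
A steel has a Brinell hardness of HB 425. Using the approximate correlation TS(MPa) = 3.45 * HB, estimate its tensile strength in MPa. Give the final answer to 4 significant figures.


TS (MPa) = 3.45 * HB
TS = 3.45 * 425
TS = 1466 MPa


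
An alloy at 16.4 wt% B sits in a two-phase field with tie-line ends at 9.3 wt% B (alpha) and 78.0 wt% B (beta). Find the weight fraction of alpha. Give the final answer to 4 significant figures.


f_alpha = (C_beta - C0) / (C_beta - C_alpha)
f_alpha = (78.0 - 16.4) / (78.0 - 9.3)
f_alpha = 0.8967


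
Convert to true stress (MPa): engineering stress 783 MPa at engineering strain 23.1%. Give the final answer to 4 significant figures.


sigma_true = sigma_eng * (1 + epsilon_eng)
sigma_true = 783 * (1 + 0.231)
sigma_true = 963.9 MPa


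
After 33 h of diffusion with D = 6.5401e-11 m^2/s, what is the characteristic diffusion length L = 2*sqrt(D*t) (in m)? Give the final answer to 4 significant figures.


t = 33 hr = 118800 s
Diffusion length = 2*sqrt(D*t)
= 2*sqrt(6.5401e-11 * 118800)
= 5.575e-03 m


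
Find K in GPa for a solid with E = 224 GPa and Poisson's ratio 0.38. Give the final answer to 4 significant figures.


K = E / (3*(1-2*nu))
K = 224 / (3*(1-2*0.38))
K = 311.1 GPa


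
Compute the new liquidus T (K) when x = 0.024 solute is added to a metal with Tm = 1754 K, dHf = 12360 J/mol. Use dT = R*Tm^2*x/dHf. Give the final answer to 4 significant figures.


dT = R*Tm^2*x / dHf
dT = 8.314 * 1754^2 * 0.024 / 12360
dT = 49.6663 K
T_new = 1754 - 49.6663 = 1704 K


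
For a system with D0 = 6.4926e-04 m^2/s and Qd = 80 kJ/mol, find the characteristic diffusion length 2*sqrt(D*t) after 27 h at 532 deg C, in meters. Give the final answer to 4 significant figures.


Step 1: D = D0 * exp(-Qd/(R*T))
T = 805.15 K
D = 6.4926e-04 * exp(-80e3 / (8.314 * 805.15)) = 4.18965e-09 m^2/s
Step 2: L = 2*sqrt(D*t)
t = 27 h = 97200 s
L = 2*sqrt(4.18965e-09 * 97200) = 0.04036 m


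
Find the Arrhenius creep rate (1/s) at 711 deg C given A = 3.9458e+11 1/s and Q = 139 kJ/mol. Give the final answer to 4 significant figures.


rate = A * exp(-Q / (R*T))
T = 711 + 273.15 = 984.15 K
rate = 3.9458e+11 * exp(-139e3 / (8.314 * 984.15))
rate = 16530 1/s


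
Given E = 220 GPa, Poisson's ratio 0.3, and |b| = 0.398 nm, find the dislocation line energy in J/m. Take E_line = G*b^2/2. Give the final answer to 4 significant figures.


Step 1: G = E / (2*(1+nu))
G = 220 / (2*(1+0.3)) = 84.6154 GPa = 8.46154e+10 Pa
Step 2: E_line = G*b^2/2
b = 0.398 nm = 3.98e-10 m
E_line = 0.5 * 8.46154e+10 * (3.98e-10)^2 = 6.702e-09 J/m


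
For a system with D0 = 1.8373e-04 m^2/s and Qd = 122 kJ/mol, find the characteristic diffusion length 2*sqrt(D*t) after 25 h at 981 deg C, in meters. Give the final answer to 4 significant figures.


Step 1: D = D0 * exp(-Qd/(R*T))
T = 1254.15 K
D = 1.8373e-04 * exp(-122e3 / (8.314 * 1254.15)) = 1.52323e-09 m^2/s
Step 2: L = 2*sqrt(D*t)
t = 25 h = 90000 s
L = 2*sqrt(1.52323e-09 * 90000) = 0.02342 m


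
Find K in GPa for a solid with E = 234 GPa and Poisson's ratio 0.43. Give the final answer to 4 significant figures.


K = E / (3*(1-2*nu))
K = 234 / (3*(1-2*0.43))
K = 557.1 GPa


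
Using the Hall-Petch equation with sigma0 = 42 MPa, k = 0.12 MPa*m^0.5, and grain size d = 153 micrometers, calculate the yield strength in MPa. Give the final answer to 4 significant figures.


sigma_y = sigma0 + k / sqrt(d)
d = 153 um = 1.53e-04 m
sigma_y = 42 + 0.12 / sqrt(1.53e-04)
sigma_y = 51.7 MPa


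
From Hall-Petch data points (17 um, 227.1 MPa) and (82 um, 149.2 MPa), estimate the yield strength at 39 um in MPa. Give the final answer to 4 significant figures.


sigma_y = sigma0 + k / sqrt(d)
1/sqrt(d1) = 1/sqrt(1.7e-05) = 242.536;  1/sqrt(d2) = 110.432
k = (sigma1 - sigma2) / (1/sqrt(d1) - 1/sqrt(d2)) = (227.1 - 149.2) / (242.536 - 110.432) = 0.589686 MPa*m^0.5
sigma0 = sigma1 - k/sqrt(d1) = 227.1 - 0.589686*242.536 = 84.08 MPa
sigma_y(d3) = 84.08 + 0.589686 / sqrt(3.9e-05) = 178.5 MPa


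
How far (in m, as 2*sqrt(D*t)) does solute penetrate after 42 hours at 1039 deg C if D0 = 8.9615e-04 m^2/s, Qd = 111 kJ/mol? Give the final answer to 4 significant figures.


Step 1: D = D0 * exp(-Qd/(R*T))
T = 1312.15 K
D = 8.9615e-04 * exp(-111e3 / (8.314 * 1312.15)) = 3.41574e-08 m^2/s
Step 2: L = 2*sqrt(D*t)
t = 42 h = 151200 s
L = 2*sqrt(3.41574e-08 * 151200) = 0.1437 m


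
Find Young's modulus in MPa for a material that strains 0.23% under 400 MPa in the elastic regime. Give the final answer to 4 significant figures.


E = sigma / epsilon
epsilon = 0.23% = 2.3e-03
E = 400 / 2.3e-03
E = 173900 MPa


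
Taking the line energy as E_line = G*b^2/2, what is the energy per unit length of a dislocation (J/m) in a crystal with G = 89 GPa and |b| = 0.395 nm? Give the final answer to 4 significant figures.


E = G*b^2/2
b = 0.395 nm = 3.95e-10 m
G = 89 GPa = 8.9e+10 Pa
E = 0.5 * 8.9e+10 * (3.95e-10)^2
E = 6.943e-09 J/m


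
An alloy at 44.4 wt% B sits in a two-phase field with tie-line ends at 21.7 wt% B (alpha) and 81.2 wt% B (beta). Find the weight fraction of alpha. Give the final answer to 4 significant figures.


f_alpha = (C_beta - C0) / (C_beta - C_alpha)
f_alpha = (81.2 - 44.4) / (81.2 - 21.7)
f_alpha = 0.6185


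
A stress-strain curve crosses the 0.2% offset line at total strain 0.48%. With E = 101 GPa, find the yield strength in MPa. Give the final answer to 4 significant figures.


Offset strain = 0.002
Elastic strain at yield = total_strain - offset = 4.8e-03 - 0.002 = 2.8e-03
sigma_y = E * elastic_strain = 101000 * 2.8e-03
sigma_y = 282.8 MPa


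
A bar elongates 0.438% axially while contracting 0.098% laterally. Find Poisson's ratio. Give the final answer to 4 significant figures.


nu = -epsilon_lat / epsilon_axial
Lateral strain is contraction (negative), so using magnitudes:
nu = 0.098 / 0.438
nu = 0.2237


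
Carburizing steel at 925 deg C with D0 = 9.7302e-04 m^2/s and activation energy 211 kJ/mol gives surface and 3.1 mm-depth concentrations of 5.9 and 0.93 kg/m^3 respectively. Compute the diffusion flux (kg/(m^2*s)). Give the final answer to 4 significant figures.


Step 1: D = D0 * exp(-Qd/(R*T))
T = 925 + 273.15 = 1198.15 K
D = 9.7302e-04 * exp(-211e3 / (8.314 * 1198.15)) = 6.15201e-13 m^2/s
Step 2: J = D * (C1 - C2) / dx
J = 6.15201e-13 * (5.9 - 0.93) / 3.1e-03
J = 9.863e-10 kg/(m^2*s)


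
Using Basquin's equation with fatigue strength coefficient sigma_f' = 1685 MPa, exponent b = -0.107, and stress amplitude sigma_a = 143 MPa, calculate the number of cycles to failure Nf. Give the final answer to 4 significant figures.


sigma_a = sigma_f' * (2*Nf)^b
2*Nf = (sigma_a / sigma_f')^(1/b)
2*Nf = (143 / 1685)^(1/-0.107)
2*Nf = 1.02757e+10
Nf = 5.138e+09 cycles


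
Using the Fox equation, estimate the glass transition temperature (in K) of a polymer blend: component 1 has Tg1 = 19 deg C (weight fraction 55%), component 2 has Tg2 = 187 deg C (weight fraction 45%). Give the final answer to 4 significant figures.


1/Tg = w1/Tg1 + w2/Tg2 (in Kelvin)
Tg1 = 292.15 K, Tg2 = 460.15 K
1/Tg = 0.55/292.15 + 0.45/460.15
Tg = 349.6 K


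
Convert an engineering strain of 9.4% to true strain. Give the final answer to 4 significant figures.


epsilon_true = ln(1 + epsilon_eng)
epsilon_true = ln(1 + 0.094)
epsilon_true = 0.08984


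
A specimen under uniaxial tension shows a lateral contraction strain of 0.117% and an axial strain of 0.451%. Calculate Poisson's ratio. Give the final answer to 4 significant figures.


nu = -epsilon_lat / epsilon_axial
Lateral strain is contraction (negative), so using magnitudes:
nu = 0.117 / 0.451
nu = 0.2594


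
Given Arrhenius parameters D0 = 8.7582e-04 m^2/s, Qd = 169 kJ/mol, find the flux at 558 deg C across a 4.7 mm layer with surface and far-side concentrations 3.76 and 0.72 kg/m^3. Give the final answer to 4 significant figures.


Step 1: D = D0 * exp(-Qd/(R*T))
T = 558 + 273.15 = 831.15 K
D = 8.7582e-04 * exp(-169e3 / (8.314 * 831.15)) = 2.09421e-14 m^2/s
Step 2: J = D * (C1 - C2) / dx
J = 2.09421e-14 * (3.76 - 0.72) / 4.7e-03
J = 1.355e-11 kg/(m^2*s)


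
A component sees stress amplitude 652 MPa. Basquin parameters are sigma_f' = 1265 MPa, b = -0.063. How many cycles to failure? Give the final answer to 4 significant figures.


sigma_a = sigma_f' * (2*Nf)^b
2*Nf = (sigma_a / sigma_f')^(1/b)
2*Nf = (652 / 1265)^(1/-0.063)
2*Nf = 37062.6
Nf = 18530 cycles


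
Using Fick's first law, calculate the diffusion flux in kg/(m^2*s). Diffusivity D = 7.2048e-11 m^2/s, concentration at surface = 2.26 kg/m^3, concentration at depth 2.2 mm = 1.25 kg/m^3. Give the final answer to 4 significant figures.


J = -D * (dC/dx) = D * (C1 - C2) / dx
J = 7.2048e-11 * (2.26 - 1.25) / 2.2e-03
J = 3.308e-08 kg/(m^2*s)


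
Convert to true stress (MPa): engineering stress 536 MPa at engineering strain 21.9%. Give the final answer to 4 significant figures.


sigma_true = sigma_eng * (1 + epsilon_eng)
sigma_true = 536 * (1 + 0.219)
sigma_true = 653.4 MPa


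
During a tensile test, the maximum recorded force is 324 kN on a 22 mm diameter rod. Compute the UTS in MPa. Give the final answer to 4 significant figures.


A0 = pi*(d/2)^2 = pi*(22/2)^2 = 380.133 mm^2
UTS = F_max / A0 = 324*1000 / 380.133
UTS = 852.3 MPa


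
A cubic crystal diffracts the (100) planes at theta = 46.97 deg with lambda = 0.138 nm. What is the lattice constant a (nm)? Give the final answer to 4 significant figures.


d = lambda / (2*sin(theta))
d = 0.138 / (2*sin(46.97 deg))
d = 0.0943917 nm
a = d * sqrt(h^2+k^2+l^2) = 0.0943917 * sqrt(1)
a = 0.09439 nm


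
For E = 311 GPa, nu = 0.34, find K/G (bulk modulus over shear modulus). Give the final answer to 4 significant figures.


G = E / (2*(1+nu))
G = 311 / (2*(1+0.34)) = 116.045 GPa
K = E / (3*(1-2*nu))
K = 311 / (3*(1-2*0.34)) = 323.958 GPa
K/G = 323.958 / 116.045 = 2.792


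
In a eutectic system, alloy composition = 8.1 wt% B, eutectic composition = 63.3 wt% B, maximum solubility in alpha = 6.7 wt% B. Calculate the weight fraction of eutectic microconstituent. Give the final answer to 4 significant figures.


f_primary = (C_e - C0) / (C_e - C_alpha_max)
f_primary = (63.3 - 8.1) / (63.3 - 6.7)
f_primary = 0.975265
f_eutectic = 1 - 0.975265 = 0.02473


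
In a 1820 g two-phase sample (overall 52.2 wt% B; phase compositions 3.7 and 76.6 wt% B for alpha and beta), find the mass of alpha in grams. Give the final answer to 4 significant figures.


f_alpha = (C_beta - C0) / (C_beta - C_alpha)
f_alpha = (76.6 - 52.2) / (76.6 - 3.7) = 0.334705
m_alpha = f_alpha * m_total = 0.334705 * 1820 = 609.2 g


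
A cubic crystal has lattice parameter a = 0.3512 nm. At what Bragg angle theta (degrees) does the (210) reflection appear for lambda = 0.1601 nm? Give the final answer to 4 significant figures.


d = a / sqrt(h^2+k^2+l^2)
d = 0.3512 / sqrt(5) = 0.157061 nm
lambda = 2*d*sin(theta)  =>  sin(theta) = lambda / (2*d)
sin(theta) = 0.1601 / (2 * 0.157061) = 0.509673
theta = 30.64 deg


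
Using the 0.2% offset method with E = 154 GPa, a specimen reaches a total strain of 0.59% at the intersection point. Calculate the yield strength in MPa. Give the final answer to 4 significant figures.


Offset strain = 0.002
Elastic strain at yield = total_strain - offset = 5.9e-03 - 0.002 = 3.9e-03
sigma_y = E * elastic_strain = 154000 * 3.9e-03
sigma_y = 600.6 MPa


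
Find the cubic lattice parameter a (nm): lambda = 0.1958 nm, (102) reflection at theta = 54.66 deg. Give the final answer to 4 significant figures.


d = lambda / (2*sin(theta))
d = 0.1958 / (2*sin(54.66 deg))
d = 0.120015 nm
a = d * sqrt(h^2+k^2+l^2) = 0.120015 * sqrt(5)
a = 0.2684 nm


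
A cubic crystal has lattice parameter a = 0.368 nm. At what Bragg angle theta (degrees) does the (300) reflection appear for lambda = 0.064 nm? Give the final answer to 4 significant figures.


d = a / sqrt(h^2+k^2+l^2)
d = 0.368 / sqrt(9) = 0.122667 nm
lambda = 2*d*sin(theta)  =>  sin(theta) = lambda / (2*d)
sin(theta) = 0.064 / (2 * 0.122667) = 0.26087
theta = 15.12 deg


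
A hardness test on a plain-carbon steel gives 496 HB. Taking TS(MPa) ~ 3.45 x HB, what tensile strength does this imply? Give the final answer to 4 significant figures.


TS (MPa) = 3.45 * HB
TS = 3.45 * 496
TS = 1711 MPa


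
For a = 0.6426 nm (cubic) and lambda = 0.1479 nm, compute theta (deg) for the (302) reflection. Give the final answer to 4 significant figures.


d = a / sqrt(h^2+k^2+l^2)
d = 0.6426 / sqrt(13) = 0.178225 nm
lambda = 2*d*sin(theta)  =>  sin(theta) = lambda / (2*d)
sin(theta) = 0.1479 / (2 * 0.178225) = 0.414925
theta = 24.51 deg


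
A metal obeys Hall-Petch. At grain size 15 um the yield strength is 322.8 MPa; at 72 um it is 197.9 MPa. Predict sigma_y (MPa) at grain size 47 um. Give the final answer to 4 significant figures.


sigma_y = sigma0 + k / sqrt(d)
1/sqrt(d1) = 1/sqrt(1.5e-05) = 258.199;  1/sqrt(d2) = 117.851
k = (sigma1 - sigma2) / (1/sqrt(d1) - 1/sqrt(d2)) = (322.8 - 197.9) / (258.199 - 117.851) = 0.889932 MPa*m^0.5
sigma0 = sigma1 - k/sqrt(d1) = 322.8 - 0.889932*258.199 = 93.0205 MPa
sigma_y(d3) = 93.0205 + 0.889932 / sqrt(4.7e-05) = 222.8 MPa


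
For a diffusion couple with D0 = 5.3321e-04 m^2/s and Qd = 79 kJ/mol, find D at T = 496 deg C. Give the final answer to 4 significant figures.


D = D0 * exp(-Qd / (R*T))
T = 769.15 K
D = 5.3321e-04 * exp(-79e3 / (8.314 * 769.15))
D = 2.3e-09 m^2/s


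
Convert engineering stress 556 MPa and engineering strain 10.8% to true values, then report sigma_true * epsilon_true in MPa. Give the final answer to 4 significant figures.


sigma_true = sigma_eng * (1 + epsilon_eng)
sigma_true = 556 * (1 + 0.108) = 616.048 MPa
epsilon_true = ln(1 + epsilon_eng)
epsilon_true = ln(1 + 0.108) = 0.102557
sigma_true * epsilon_true = 616.048 * 0.102557 = 63.18 MPa


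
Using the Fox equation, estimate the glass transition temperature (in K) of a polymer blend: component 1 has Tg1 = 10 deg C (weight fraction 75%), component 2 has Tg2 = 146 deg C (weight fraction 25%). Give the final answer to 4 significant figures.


1/Tg = w1/Tg1 + w2/Tg2 (in Kelvin)
Tg1 = 283.15 K, Tg2 = 419.15 K
1/Tg = 0.75/283.15 + 0.25/419.15
Tg = 308.1 K


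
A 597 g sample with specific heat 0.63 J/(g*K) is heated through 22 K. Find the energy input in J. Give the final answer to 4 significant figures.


Q = m * cp * dT
Q = 597 * 0.63 * 22
Q = 8274 J


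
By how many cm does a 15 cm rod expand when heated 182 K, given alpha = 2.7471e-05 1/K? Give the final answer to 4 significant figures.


dL = L0 * alpha * dT
dL = 15 * 2.7471e-05 * 182
dL = 0.075 cm


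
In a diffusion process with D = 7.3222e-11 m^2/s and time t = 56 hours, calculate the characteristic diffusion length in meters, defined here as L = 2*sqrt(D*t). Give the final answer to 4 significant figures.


t = 56 hr = 201600 s
Diffusion length = 2*sqrt(D*t)
= 2*sqrt(7.3222e-11 * 201600)
= 7.684e-03 m


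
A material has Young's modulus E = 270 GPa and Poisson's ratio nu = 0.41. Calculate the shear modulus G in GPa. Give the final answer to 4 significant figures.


G = E / (2*(1+nu))
G = 270 / (2*(1+0.41))
G = 95.74 GPa


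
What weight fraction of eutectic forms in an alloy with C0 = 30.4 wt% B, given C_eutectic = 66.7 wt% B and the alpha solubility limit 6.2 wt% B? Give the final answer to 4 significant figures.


f_primary = (C_e - C0) / (C_e - C_alpha_max)
f_primary = (66.7 - 30.4) / (66.7 - 6.2)
f_primary = 0.6
f_eutectic = 1 - 0.6 = 0.4


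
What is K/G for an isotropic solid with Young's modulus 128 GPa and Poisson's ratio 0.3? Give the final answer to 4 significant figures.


G = E / (2*(1+nu))
G = 128 / (2*(1+0.3)) = 49.2308 GPa
K = E / (3*(1-2*nu))
K = 128 / (3*(1-2*0.3)) = 106.667 GPa
K/G = 106.667 / 49.2308 = 2.167


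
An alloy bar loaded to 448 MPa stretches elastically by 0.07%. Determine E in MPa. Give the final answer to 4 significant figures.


E = sigma / epsilon
epsilon = 0.07% = 7e-04
E = 448 / 7e-04
E = 640000 MPa


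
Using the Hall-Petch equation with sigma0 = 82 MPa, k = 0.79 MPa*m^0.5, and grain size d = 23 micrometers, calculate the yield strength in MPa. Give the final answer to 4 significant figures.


sigma_y = sigma0 + k / sqrt(d)
d = 23 um = 2.3e-05 m
sigma_y = 82 + 0.79 / sqrt(2.3e-05)
sigma_y = 246.7 MPa


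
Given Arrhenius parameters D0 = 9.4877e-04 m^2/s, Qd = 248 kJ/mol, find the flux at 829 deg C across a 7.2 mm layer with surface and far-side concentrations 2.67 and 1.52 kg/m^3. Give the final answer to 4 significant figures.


Step 1: D = D0 * exp(-Qd/(R*T))
T = 829 + 273.15 = 1102.15 K
D = 9.4877e-04 * exp(-248e3 / (8.314 * 1102.15)) = 1.67175e-15 m^2/s
Step 2: J = D * (C1 - C2) / dx
J = 1.67175e-15 * (2.67 - 1.52) / 7.2e-03
J = 2.67e-13 kg/(m^2*s)


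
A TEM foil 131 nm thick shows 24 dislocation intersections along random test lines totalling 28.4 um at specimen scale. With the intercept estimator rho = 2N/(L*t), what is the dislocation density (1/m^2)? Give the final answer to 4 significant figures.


rho = 2N / (L * t)
L = 28.4 um = 2.84e-05 m, t = 131 nm = 1.31e-07 m
rho = 2 * 24 / (2.84e-05 * 1.31e-07)
rho = 1.29e+13 1/m^2


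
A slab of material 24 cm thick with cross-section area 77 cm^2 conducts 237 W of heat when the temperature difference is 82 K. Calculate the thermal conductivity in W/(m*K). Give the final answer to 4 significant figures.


k = Q*L / (A*dT)
L = 0.24 m, A = 7.7e-03 m^2
k = 237 * 0.24 / (7.7e-03 * 82)
k = 90.09 W/(m*K)


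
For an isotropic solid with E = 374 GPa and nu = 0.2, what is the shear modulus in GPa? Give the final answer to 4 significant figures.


G = E / (2*(1+nu))
G = 374 / (2*(1+0.2))
G = 155.8 GPa


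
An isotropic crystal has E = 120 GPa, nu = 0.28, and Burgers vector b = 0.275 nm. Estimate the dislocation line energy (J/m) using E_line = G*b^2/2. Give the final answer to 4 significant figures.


Step 1: G = E / (2*(1+nu))
G = 120 / (2*(1+0.28)) = 46.875 GPa = 4.6875e+10 Pa
Step 2: E_line = G*b^2/2
b = 0.275 nm = 2.75e-10 m
E_line = 0.5 * 4.6875e+10 * (2.75e-10)^2 = 1.772e-09 J/m


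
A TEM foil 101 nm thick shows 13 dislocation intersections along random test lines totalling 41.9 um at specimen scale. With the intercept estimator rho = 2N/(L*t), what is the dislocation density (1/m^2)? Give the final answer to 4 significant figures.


rho = 2N / (L * t)
L = 41.9 um = 4.19e-05 m, t = 101 nm = 1.01e-07 m
rho = 2 * 13 / (4.19e-05 * 1.01e-07)
rho = 6.144e+12 1/m^2


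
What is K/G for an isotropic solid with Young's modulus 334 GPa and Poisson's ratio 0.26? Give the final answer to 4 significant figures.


G = E / (2*(1+nu))
G = 334 / (2*(1+0.26)) = 132.54 GPa
K = E / (3*(1-2*nu))
K = 334 / (3*(1-2*0.26)) = 231.944 GPa
K/G = 231.944 / 132.54 = 1.75
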